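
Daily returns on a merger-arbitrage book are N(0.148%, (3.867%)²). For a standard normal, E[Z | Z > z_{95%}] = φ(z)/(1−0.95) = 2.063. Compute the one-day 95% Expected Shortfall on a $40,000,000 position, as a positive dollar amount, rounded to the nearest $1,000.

ES = −(0.148%) + 3.867% × 2.063 = 7.830%.
On $40,000,000: 0.07830 × $40,000,000 = $3,132,000.

$3,132,000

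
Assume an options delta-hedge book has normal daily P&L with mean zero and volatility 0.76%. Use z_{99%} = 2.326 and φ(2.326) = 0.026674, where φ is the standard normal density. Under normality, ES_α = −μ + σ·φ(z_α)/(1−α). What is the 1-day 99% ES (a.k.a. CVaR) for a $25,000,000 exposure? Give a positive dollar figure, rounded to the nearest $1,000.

$507,000

Tail multiplier: φ(z)/(1−α) = 0.026674 / 0.01 = 2.667.
ES = 0.76% × 2.667 = 2.027%.
On $25,000,000: 0.02027 × $25,000,000 = $506,750.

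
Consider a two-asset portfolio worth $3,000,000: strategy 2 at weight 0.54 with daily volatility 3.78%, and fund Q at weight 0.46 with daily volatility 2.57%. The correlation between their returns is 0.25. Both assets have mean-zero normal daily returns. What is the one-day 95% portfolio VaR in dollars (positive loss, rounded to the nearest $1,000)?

σ_p² = 0.54²·3.78² + 0.46²·2.57² + 2·0.25·0.54·0.46·3.78·2.57 = 6.7706 (%²).
σ_p = √6.7706 = 2.602%.
At 95%, z = 1.645.
VaR = 1.645 × 2.602% = 4.280%; on $3,000,000 that is $128,400.

$128,000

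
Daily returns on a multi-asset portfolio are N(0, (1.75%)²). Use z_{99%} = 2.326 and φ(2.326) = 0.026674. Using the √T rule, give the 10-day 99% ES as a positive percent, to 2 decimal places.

14.76%

σ_{10d} = 1.75% × √10 = 5.534%.
ES multiplier = φ(z)/(1−α) = 0.026674/0.01 = 2.667.
ES = 5.534% × 2.667 = 14.759%.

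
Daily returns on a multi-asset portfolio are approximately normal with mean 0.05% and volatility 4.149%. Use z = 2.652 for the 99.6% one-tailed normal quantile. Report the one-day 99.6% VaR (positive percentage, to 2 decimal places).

10.95%

VaR = −μ + z·σ = −(0.05%) + 2.652 × 4.149% = 10.953%.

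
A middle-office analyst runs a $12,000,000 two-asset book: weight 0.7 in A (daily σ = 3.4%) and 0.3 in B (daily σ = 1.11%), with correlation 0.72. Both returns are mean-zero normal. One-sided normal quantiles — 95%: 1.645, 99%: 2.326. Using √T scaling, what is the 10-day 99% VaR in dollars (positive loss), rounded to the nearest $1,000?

$2,321,000

σ_p = √(0.7²·3.4² + 0.3²·1.11² + 2·0.72·0.7·0.3·3.4·1.11) = 2.630%.
σ_{10d} = 2.630% × √10 = 8.317%.
VaR = 2.326 × 8.317% = 19.345%; on $12,000,000 that is $2,321,400.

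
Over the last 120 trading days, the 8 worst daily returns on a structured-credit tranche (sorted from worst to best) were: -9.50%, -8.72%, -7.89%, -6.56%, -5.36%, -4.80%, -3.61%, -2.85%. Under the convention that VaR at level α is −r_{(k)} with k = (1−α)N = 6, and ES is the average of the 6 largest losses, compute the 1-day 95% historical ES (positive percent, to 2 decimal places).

7.14%

The 6 worst returns sum to -42.83%.
ES = −(-42.83%) / 6 = 7.1383…% ≈ 7.14%.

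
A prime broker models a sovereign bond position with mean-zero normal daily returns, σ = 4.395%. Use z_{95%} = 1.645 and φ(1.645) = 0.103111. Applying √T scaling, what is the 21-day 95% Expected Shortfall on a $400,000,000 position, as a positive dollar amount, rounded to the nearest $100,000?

$166,100,000

σ_{21d} = 4.395% × √21 = 20.140%.
ES multiplier = φ(z)/(1−α) = 0.103111/0.05 = 2.062.
ES = 20.140% × 2.062 = 41.529%; on $400,000,000: $166,116,000.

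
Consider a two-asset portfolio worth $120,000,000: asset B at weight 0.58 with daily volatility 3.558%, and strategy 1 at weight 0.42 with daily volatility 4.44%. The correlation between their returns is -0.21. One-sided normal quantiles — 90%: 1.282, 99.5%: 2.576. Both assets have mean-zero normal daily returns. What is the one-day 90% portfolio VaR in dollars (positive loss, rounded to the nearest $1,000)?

$3,806,000

σ_p² = 0.58²·3.558² + 0.42²·4.44² + 2·-0.21·0.58·0.42·3.558·4.44 = 6.1198 (%²).
σ_p = √6.1198 = 2.474%.
VaR = 1.282 × 2.474% = 3.172%; on $120,000,000 that is $3,806,400.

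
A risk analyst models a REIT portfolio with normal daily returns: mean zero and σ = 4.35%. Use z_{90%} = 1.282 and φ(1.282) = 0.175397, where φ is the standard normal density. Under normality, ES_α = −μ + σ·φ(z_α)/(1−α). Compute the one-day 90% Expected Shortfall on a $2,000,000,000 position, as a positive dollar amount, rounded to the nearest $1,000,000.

Tail multiplier: φ(z)/(1−α) = 0.175397 / 0.1 = 1.754.
ES = 4.35% × 1.754 = 7.630%.
On $2,000,000,000: 0.07630 × $2,000,000,000 = $152,600,000.

$153,000,000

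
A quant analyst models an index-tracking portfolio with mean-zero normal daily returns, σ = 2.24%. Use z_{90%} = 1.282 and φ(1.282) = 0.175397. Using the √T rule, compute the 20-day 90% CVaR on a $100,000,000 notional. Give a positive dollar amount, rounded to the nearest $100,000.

$17,600,000

σ_{20d} = 2.24% × √20 = 10.018%.
ES multiplier = φ(z)/(1−α) = 0.175397/0.1 = 1.754.
ES = 10.018% × 1.754 = 17.572%; on $100,000,000: $17,572,000.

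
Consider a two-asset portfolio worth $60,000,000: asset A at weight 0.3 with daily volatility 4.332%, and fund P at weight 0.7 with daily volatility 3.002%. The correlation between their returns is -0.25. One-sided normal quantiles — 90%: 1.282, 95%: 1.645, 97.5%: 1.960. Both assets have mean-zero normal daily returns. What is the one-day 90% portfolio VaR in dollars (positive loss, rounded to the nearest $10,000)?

$1,670,000

σ_p² = 0.3²·4.332² + 0.7²·3.002² + 2·-0.25·0.3·0.7·4.332·3.002 = 4.7394 (%²).
σ_p = √4.7394 = 2.177%.
VaR = 1.282 × 2.177% = 2.791%; on $60,000,000 that is $1,674,600.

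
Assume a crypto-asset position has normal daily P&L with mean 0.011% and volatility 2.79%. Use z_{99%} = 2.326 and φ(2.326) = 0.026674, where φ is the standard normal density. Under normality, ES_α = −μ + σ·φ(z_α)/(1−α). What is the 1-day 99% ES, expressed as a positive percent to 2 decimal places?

Tail multiplier: φ(z)/(1−α) = 0.026674 / 0.01 = 2.667.
ES = −(0.011%) + 2.79% × 2.667 = 7.430%.

7.43%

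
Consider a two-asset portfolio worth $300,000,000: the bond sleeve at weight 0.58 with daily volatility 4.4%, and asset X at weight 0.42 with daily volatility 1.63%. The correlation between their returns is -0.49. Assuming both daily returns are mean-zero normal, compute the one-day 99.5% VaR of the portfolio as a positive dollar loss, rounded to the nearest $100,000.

$17,700,000

σ_p² = 0.58²·4.4² + 0.42²·1.63² + 2·-0.49·0.58·0.42·4.4·1.63 = 5.2692 (%²).
σ_p = √5.2692 = 2.295%.
At 99.5%, z = 2.576.
VaR = 2.576 × 2.295% = 5.912%; on $300,000,000 that is $17,736,000.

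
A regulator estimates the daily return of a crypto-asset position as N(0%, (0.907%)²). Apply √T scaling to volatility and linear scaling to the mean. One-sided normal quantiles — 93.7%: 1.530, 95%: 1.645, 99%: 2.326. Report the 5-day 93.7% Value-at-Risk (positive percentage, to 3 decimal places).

3.103%

σ_{5d} = 0.907% × √5 = 2.028%.
VaR = 1.530 × 2.028% = 3.103%.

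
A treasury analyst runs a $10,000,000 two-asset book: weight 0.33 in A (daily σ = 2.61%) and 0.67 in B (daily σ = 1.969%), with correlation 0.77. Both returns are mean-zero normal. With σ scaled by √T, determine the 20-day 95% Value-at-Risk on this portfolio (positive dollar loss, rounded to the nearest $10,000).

σ_p = √(0.33²·2.61² + 0.67²·1.969² + 2·0.77·0.33·0.67·2.61·1.969) = 2.057%.
σ_{20d} = 2.057% × √20 = 9.199%.
z(95%) = 1.645.
VaR = 1.645 × 9.199% = 15.132%; on $10,000,000 that is $1,513,200.

$1,510,000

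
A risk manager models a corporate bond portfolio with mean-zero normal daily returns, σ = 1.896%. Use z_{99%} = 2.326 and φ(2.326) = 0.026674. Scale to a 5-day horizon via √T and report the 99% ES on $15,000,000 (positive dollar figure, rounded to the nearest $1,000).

$1,696,000

σ_{5d} = 1.896% × √5 = 4.240%.
ES multiplier = φ(z)/(1−α) = 0.026674/0.01 = 2.667.
ES = 4.240% × 2.667 = 11.308%; on $15,000,000: $1,696,200.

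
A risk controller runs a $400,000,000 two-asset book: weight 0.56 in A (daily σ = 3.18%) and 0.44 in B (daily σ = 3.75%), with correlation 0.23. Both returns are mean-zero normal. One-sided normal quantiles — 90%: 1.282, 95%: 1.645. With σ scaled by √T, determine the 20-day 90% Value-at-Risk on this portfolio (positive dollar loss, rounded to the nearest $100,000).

σ_p = √(0.56²·3.18² + 0.44²·3.75² + 2·0.23·0.56·0.44·3.18·3.75) = 2.692%.
σ_{20d} = 2.692% × √20 = 12.039%.
VaR = 1.282 × 12.039% = 15.434%; on $400,000,000 that is $61,736,000.

$61,700,000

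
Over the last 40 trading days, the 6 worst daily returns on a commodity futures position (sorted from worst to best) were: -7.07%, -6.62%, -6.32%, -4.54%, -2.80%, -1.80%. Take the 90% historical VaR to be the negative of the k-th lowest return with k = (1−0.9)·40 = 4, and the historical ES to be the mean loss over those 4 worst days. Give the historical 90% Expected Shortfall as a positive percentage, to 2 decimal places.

6.14%

The 4 worst returns sum to -24.55%.
ES = −(-24.55%) / 4 = 6.1375% ≈ 6.14%.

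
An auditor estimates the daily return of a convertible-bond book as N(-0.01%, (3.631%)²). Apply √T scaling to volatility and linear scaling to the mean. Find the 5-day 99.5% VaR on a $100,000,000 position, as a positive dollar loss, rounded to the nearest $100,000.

At 99.5%, z = 2.576.
σ_{5d} = 3.631% × √5 = 8.119%; μ_{5d} = 5 × -0.01% = -0.050%.
VaR = −(-0.050%) + 2.576 × 8.119% = 20.965%.
On $100,000,000: 0.20965 × $100,000,000 = $20,965,000.

$21,000,000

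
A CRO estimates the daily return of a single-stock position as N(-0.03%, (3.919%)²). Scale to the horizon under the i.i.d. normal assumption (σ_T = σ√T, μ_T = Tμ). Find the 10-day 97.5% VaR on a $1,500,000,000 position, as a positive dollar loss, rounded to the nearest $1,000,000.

At 97.5%, z = 1.960.
σ_{10d} = 3.919% × √10 = 12.393%; μ_{10d} = 10 × -0.03% = -0.300%.
VaR = −(-0.300%) + 1.960 × 12.393% = 24.590%.
On $1,500,000,000: 0.24590 × $1,500,000,000 = $368,850,000.

$369,000,000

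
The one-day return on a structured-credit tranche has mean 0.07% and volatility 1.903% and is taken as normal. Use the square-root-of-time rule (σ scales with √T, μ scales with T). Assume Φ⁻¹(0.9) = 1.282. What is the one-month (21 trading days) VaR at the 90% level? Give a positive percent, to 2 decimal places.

9.71%

σ_{21d} = 1.903% × √21 = 8.721%; μ_{21d} = 21 × 0.07% = 1.470%.
VaR = −(1.470%) + 1.282 × 8.721% = 9.710%.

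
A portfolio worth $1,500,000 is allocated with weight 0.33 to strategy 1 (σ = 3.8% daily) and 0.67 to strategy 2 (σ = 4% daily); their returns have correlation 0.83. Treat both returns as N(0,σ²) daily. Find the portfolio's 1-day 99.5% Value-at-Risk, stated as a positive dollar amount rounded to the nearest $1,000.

σ_p² = 0.33²·3.8² + 0.67²·4² + 2·0.83·0.33·0.67·3.8·4 = 14.3337 (%²).
σ_p = √14.3337 = 3.786%.
At 99.5%, z = 2.576.
VaR = 2.576 × 3.786% = 9.753%; on $1,500,000 that is $146,295.

$146,000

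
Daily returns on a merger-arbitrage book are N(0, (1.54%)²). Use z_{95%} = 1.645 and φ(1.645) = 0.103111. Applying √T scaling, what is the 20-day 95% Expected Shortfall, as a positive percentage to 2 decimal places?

14.20%

σ_{20d} = 1.54% × √20 = 6.887%.
ES multiplier = φ(z)/(1−α) = 0.103111/0.05 = 2.062.
ES = 6.887% × 2.062 = 14.201%.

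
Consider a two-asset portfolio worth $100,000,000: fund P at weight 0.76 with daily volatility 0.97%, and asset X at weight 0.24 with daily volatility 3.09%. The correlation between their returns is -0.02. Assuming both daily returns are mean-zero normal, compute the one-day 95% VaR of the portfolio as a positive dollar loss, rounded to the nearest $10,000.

σ_p² = 0.76²·0.97² + 0.24²·3.09² + 2·-0.02·0.76·0.24·0.97·3.09 = 1.0716 (%²).
σ_p = √1.0716 = 1.035%.
At 95%, z = 1.645.
VaR = 1.645 × 1.035% = 1.703%; on $100,000,000 that is $1,703,000.

$1,700,000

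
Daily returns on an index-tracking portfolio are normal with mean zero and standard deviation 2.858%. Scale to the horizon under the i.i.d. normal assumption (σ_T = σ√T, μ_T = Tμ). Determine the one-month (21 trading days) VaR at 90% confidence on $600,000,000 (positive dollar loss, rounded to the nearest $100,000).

$100,700,000

At 90%, z = 1.282.
σ_{21d} = 2.858% × √21 = 13.097%.
VaR = 1.282 × 13.097% = 16.790%.
On $600,000,000: 0.16790 × $600,000,000 = $100,740,000.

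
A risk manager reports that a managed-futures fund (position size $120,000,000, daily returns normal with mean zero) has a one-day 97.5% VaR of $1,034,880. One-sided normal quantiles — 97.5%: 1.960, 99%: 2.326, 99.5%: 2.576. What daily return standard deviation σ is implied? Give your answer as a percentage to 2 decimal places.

VaR as a fraction: $1,034,880 / $120,000,000 = 0.862%.
σ = VaR / z = 0.862% / 1.960 = 0.440%.

0.44%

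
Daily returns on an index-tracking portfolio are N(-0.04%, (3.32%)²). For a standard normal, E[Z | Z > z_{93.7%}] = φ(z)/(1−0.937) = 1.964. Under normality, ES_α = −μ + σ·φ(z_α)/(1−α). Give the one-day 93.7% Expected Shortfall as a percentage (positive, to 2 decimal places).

ES = −(-0.04%) + 3.32% × 1.964 = 6.560%.

6.56%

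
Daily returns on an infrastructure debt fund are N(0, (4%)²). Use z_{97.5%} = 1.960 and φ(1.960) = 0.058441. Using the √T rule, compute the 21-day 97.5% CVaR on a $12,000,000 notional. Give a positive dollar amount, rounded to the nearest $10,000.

$5,140,000

σ_{21d} = 4% × √21 = 18.330%.
ES multiplier = φ(z)/(1−α) = 0.058441/0.025 = 2.338.
ES = 18.330% × 2.338 = 42.856%; on $12,000,000: $5,142,720.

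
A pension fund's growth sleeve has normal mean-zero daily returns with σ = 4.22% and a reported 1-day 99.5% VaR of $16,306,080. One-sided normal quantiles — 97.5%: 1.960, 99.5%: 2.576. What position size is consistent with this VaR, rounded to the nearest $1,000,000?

VaR as a fraction of value: z·σ = 2.576 × 4.22% = 10.8707%.
Position = $16,306,080 / 0.108707 = $150,000,000.

$150,000,000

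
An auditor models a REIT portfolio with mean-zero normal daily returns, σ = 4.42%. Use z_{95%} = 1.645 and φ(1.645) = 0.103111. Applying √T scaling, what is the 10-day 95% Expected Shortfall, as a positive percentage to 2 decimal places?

28.82%

σ_{10d} = 4.42% × √10 = 13.977%.
ES multiplier = φ(z)/(1−α) = 0.103111/0.05 = 2.062.
ES = 13.977% × 2.062 = 28.821%.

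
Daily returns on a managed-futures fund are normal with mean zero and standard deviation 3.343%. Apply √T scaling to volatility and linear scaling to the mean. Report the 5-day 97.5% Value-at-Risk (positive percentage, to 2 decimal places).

At 97.5%, z = 1.960.
σ_{5d} = 3.343% × √5 = 7.475%.
VaR = 1.960 × 7.475% = 14.651%.

14.65%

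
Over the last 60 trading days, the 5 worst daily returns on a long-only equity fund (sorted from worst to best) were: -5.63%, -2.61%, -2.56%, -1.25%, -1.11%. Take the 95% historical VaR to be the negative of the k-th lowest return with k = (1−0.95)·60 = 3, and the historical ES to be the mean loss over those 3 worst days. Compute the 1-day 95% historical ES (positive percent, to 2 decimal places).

The 3 worst returns sum to -10.80%.
ES = −(-10.80%) / 3 = 3.6% ≈ 3.60%.

3.60%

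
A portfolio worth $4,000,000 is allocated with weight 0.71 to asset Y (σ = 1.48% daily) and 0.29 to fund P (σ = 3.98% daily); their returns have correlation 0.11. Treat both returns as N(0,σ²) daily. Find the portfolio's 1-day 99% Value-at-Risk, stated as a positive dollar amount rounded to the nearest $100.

$153,000

σ_p² = 0.71²·1.48² + 0.29²·3.98² + 2·0.11·0.71·0.29·1.48·3.98 = 2.7032 (%²).
σ_p = √2.7032 = 1.644%.
At 99%, z = 2.326.
VaR = 2.326 × 1.644% = 3.824%; on $4,000,000 that is $152,960.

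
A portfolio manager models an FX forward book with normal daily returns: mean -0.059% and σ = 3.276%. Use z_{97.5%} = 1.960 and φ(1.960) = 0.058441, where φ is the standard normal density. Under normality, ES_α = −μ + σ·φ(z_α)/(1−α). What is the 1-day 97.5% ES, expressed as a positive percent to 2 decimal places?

7.72%

Tail multiplier: φ(z)/(1−α) = 0.058441 / 0.025 = 2.338.
ES = −(-0.059%) + 3.276% × 2.338 = 7.718%.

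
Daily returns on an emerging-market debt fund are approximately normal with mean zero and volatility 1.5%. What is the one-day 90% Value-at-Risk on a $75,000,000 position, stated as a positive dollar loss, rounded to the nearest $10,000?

At 90% one-sided, z = 1.282.
VaR = z·σ = 1.282 × 1.5% = 1.923%.
On $75,000,000: 0.01923 × $75,000,000 = $1,442,250.

$1,440,000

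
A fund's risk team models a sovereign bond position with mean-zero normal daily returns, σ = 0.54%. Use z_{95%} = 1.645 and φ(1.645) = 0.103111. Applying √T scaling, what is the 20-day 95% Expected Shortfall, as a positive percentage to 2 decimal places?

σ_{20d} = 0.54% × √20 = 2.415%.
ES multiplier = φ(z)/(1−α) = 0.103111/0.05 = 2.062.
ES = 2.415% × 2.062 = 4.980%.

4.98%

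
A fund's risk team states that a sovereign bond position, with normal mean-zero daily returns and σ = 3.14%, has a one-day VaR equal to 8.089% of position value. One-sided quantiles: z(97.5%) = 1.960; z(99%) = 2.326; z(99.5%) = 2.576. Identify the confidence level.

Implied z = VaR/σ = 8.089 / 3.14 = 2.576.
This matches z(99.5%) = 2.576.

99.5%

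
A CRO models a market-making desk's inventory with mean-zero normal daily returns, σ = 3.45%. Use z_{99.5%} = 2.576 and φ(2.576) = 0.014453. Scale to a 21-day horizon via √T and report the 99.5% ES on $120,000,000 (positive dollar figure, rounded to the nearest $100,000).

$54,800,000

σ_{21d} = 3.45% × √21 = 15.810%.
ES multiplier = φ(z)/(1−α) = 0.014453/0.005 = 2.891.
ES = 15.810% × 2.891 = 45.707%; on $120,000,000: $54,848,400.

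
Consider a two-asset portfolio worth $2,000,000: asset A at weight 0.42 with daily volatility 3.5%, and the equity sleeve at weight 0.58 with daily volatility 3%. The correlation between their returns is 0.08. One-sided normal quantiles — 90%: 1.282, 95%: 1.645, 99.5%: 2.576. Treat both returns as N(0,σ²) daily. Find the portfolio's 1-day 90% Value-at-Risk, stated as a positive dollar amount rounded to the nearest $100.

$60,700

σ_p² = 0.42²·3.5² + 0.58²·3² + 2·0.08·0.42·0.58·3.5·3 = 5.5977 (%²).
σ_p = √5.5977 = 2.366%.
VaR = 1.282 × 2.366% = 3.033%; on $2,000,000 that is $60,660.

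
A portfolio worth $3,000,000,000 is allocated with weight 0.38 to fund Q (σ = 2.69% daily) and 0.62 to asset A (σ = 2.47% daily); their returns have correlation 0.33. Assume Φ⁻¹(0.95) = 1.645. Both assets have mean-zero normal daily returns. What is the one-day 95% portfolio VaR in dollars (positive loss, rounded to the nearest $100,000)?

σ_p² = 0.38²·2.69² + 0.62²·2.47² + 2·0.33·0.38·0.62·2.69·2.47 = 4.4232 (%²).
σ_p = √4.4232 = 2.103%.
VaR = 1.645 × 2.103% = 3.459%; on $3,000,000,000 that is $103,770,000.

$103,800,000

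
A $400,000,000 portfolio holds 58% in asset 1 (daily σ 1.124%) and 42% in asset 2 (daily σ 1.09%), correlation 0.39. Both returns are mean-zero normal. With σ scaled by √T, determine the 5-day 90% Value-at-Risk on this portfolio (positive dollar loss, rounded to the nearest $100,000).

σ_p = √(0.58²·1.124² + 0.42²·1.09² + 2·0.39·0.58·0.42·1.124·1.09) = 0.931%.
σ_{5d} = 0.931% × √5 = 2.082%.
z(90%) = 1.282.
VaR = 1.282 × 2.082% = 2.669%; on $400,000,000 that is $10,676,000.

$10,700,000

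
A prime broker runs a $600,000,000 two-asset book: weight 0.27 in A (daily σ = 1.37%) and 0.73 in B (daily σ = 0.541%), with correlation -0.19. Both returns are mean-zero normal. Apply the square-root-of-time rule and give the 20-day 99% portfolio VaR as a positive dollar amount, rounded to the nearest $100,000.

$30,400,000

σ_p = √(0.27²·1.37² + 0.73²·0.541² + 2·-0.19·0.27·0.73·1.37·0.541) = 0.487%.
σ_{20d} = 0.487% × √20 = 2.178%.
z(99%) = 2.326.
VaR = 2.326 × 2.178% = 5.066%; on $600,000,000 that is $30,396,000.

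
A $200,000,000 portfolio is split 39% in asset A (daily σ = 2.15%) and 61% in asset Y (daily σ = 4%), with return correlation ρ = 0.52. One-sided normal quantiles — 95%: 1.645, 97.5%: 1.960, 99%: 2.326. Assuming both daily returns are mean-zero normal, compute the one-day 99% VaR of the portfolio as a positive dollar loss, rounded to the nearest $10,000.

$13,790,000

σ_p² = 0.39²·2.15² + 0.61²·4² + 2·0.52·0.39·0.61·2.15·4 = 8.7845 (%²).
σ_p = √8.7845 = 2.964%.
VaR = 2.326 × 2.964% = 6.894%; on $200,000,000 that is $13,788,000.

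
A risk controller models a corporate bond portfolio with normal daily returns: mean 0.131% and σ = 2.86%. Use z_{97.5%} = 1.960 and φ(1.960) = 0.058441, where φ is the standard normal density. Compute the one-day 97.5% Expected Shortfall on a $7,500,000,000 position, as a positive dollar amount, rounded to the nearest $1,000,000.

$492,000,000

Tail multiplier: φ(z)/(1−α) = 0.058441 / 0.025 = 2.338.
ES = −(0.131%) + 2.86% × 2.338 = 6.556%.
On $7,500,000,000: 0.06556 × $7,500,000,000 = $491,700,000.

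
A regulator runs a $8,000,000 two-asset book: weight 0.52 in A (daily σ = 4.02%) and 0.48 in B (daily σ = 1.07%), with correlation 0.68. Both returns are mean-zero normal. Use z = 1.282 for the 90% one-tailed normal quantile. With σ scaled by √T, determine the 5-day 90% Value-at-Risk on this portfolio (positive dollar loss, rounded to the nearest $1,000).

σ_p = √(0.52²·4.02² + 0.48²·1.07² + 2·0.68·0.52·0.48·4.02·1.07) = 2.469%.
σ_{5d} = 2.469% × √5 = 5.521%.
VaR = 1.282 × 5.521% = 7.078%; on $8,000,000 that is $566,240.

$566,000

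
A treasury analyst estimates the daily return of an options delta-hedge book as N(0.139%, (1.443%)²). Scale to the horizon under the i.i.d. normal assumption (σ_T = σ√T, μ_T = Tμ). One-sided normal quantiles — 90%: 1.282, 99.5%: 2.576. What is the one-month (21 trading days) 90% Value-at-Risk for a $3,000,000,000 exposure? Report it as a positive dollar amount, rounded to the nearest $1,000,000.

σ_{21d} = 1.443% × √21 = 6.613%; μ_{21d} = 21 × 0.139% = 2.919%.
VaR = −(2.919%) + 1.282 × 6.613% = 5.559%.
On $3,000,000,000: 0.05559 × $3,000,000,000 = $166,770,000.

$167,000,000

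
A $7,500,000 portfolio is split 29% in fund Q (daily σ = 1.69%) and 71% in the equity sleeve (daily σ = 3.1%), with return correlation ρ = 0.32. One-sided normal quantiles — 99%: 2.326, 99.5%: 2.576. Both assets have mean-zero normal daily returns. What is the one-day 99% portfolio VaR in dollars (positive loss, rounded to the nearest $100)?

σ_p² = 0.29²·1.69² + 0.71²·3.1² + 2·0.32·0.29·0.71·1.69·3.1 = 5.7750 (%²).
σ_p = √5.7750 = 2.403%.
VaR = 2.326 × 2.403% = 5.589%; on $7,500,000 that is $419,175.

$419,200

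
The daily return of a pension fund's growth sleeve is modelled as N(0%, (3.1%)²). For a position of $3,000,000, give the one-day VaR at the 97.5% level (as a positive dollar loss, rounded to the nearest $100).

At 97.5% one-sided, z = 1.960.
VaR = z·σ = 1.960 × 3.1% = 6.076%.
On $3,000,000: 0.06076 × $3,000,000 = $182,280.

$182,300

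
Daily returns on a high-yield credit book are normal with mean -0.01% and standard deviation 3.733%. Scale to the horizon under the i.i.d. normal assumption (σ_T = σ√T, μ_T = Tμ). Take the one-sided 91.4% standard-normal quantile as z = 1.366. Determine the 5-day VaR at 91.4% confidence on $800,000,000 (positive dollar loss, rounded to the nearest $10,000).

$91,620,000

σ_{5d} = 3.733% × √5 = 8.347%; μ_{5d} = 5 × -0.01% = -0.050%.
VaR = −(-0.050%) + 1.366 × 8.347% = 11.452%.
On $800,000,000: 0.11452 × $800,000,000 = $91,616,000.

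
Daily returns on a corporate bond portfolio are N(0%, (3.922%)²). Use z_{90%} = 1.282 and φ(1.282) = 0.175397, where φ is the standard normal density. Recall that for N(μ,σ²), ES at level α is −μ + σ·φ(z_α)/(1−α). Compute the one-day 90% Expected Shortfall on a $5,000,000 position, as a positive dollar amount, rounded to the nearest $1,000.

$344,000

Tail multiplier: φ(z)/(1−α) = 0.175397 / 0.1 = 1.754.
ES = 3.922% × 1.754 = 6.879%.
On $5,000,000: 0.06879 × $5,000,000 = $343,950.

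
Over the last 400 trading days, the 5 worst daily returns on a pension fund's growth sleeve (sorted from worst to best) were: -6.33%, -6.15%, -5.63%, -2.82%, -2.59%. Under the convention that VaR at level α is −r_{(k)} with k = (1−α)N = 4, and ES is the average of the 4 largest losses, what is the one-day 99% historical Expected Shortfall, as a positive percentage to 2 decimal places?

5.23%

The 4 worst returns sum to -20.93%.
ES = −(-20.93%) / 4 = 5.2325% ≈ 5.23%.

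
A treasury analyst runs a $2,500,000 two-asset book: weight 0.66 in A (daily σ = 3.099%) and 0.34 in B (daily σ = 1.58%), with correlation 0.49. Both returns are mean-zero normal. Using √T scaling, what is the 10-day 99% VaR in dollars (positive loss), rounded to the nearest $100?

σ_p = √(0.66²·3.099² + 0.34²·1.58² + 2·0.49·0.66·0.34·3.099·1.58) = 2.356%.
σ_{10d} = 2.356% × √10 = 7.450%.
z(99%) = 2.326.
VaR = 2.326 × 7.450% = 17.329%; on $2,500,000 that is $433,225.

$433,200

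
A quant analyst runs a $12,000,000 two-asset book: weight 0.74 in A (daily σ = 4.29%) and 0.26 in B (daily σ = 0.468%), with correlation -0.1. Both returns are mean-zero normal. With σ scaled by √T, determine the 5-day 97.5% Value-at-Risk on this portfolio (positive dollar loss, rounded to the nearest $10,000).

σ_p = √(0.74²·4.29² + 0.26²·0.468² + 2·-0.1·0.74·0.26·4.29·0.468) = 3.165%.
σ_{5d} = 3.165% × √5 = 7.077%.
z(97.5%) = 1.960.
VaR = 1.960 × 7.077% = 13.871%; on $12,000,000 that is $1,664,520.

$1,660,000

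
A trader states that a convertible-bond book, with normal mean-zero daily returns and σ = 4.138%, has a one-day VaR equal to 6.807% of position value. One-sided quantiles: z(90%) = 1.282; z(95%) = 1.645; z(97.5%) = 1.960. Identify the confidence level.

95%

Implied z = VaR/σ = 6.807 / 4.138 = 1.645.
This matches z(95%) = 1.645.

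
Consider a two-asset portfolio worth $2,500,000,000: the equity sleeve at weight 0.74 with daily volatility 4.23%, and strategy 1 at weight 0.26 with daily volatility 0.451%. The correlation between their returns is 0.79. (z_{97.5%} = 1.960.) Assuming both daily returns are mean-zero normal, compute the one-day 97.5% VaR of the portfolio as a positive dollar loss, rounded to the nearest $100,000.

σ_p² = 0.74²·4.23² + 0.26²·0.451² + 2·0.79·0.74·0.26·4.23·0.451 = 10.3918 (%²).
σ_p = √10.3918 = 3.224%.
VaR = 1.960 × 3.224% = 6.319%; on $2,500,000,000 that is $157,975,000.

$158,000,000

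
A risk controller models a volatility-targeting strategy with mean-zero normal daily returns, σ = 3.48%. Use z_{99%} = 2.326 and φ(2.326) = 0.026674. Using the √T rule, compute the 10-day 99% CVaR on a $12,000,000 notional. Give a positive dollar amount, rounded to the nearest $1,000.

$3,522,000

σ_{10d} = 3.48% × √10 = 11.005%.
ES multiplier = φ(z)/(1−α) = 0.026674/0.01 = 2.667.
ES = 11.005% × 2.667 = 29.350%; on $12,000,000: $3,522,000.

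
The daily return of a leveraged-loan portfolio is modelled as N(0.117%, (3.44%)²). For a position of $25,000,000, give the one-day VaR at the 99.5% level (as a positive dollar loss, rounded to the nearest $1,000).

At 99.5% one-sided, z = 2.576.
VaR = −μ + z·σ = −(0.117%) + 2.576 × 3.44% = 8.744%.
On $25,000,000: 0.08744 × $25,000,000 = $2,186,000.

$2,186,000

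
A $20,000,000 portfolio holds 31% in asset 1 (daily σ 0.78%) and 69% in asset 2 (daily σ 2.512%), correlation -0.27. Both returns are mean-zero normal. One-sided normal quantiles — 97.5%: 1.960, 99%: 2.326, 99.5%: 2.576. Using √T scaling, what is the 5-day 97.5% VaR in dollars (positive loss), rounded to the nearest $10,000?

σ_p = √(0.31²·0.78² + 0.69²·2.512² + 2·-0.27·0.31·0.69·0.78·2.512) = 1.684%.
σ_{5d} = 1.684% × √5 = 3.766%.
VaR = 1.960 × 3.766% = 7.381%; on $20,000,000 that is $1,476,200.

$1,480,000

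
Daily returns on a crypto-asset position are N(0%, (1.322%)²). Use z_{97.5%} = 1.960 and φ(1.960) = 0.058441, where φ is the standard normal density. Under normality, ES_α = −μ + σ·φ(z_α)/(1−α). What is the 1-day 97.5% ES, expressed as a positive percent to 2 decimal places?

Tail multiplier: φ(z)/(1−α) = 0.058441 / 0.025 = 2.338.
ES = 1.322% × 2.338 = 3.091%.

3.09%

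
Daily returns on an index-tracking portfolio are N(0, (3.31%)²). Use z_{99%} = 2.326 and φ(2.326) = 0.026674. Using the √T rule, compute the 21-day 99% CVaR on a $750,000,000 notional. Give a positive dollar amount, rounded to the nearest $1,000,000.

σ_{21d} = 3.31% × √21 = 15.168%.
ES multiplier = φ(z)/(1−α) = 0.026674/0.01 = 2.667.
ES = 15.168% × 2.667 = 40.453%; on $750,000,000: $303,397,500.

$303,000,000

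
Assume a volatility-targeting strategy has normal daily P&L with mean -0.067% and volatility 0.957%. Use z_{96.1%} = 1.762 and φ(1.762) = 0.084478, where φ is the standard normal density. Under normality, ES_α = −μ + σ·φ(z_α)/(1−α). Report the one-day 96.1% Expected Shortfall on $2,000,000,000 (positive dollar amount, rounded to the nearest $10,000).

$42,800,000

Tail multiplier: φ(z)/(1−α) = 0.084478 / 0.039 = 2.166.
ES = −(-0.067%) + 0.957% × 2.166 = 2.140%.
On $2,000,000,000: 0.02140 × $2,000,000,000 = $42,800,000.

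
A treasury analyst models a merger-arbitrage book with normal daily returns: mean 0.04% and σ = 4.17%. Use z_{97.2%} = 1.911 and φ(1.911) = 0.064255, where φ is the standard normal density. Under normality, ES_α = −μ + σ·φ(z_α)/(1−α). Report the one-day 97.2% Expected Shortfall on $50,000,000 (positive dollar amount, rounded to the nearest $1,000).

Tail multiplier: φ(z)/(1−α) = 0.064255 / 0.028 = 2.295.
ES = −(0.04%) + 4.17% × 2.295 = 9.530%.
On $50,000,000: 0.09530 × $50,000,000 = $4,765,000.

$4,765,000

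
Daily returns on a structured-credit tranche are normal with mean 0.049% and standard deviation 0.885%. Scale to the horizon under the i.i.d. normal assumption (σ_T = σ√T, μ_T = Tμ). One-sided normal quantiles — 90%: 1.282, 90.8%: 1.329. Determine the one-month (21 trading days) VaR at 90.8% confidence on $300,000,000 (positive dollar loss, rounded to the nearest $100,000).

$13,100,000

σ_{21d} = 0.885% × √21 = 4.056%; μ_{21d} = 21 × 0.049% = 1.029%.
VaR = −(1.029%) + 1.329 × 4.056% = 4.361%.
On $300,000,000: 0.04361 × $300,000,000 = $13,083,000.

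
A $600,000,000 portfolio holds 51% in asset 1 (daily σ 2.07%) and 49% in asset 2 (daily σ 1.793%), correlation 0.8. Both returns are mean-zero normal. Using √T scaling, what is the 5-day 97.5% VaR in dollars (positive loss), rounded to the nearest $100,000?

σ_p = √(0.51²·2.07² + 0.49²·1.793² + 2·0.8·0.51·0.49·2.07·1.793) = 1.836%.
σ_{5d} = 1.836% × √5 = 4.105%.
z(97.5%) = 1.960.
VaR = 1.960 × 4.105% = 8.046%; on $600,000,000 that is $48,276,000.

$48,300,000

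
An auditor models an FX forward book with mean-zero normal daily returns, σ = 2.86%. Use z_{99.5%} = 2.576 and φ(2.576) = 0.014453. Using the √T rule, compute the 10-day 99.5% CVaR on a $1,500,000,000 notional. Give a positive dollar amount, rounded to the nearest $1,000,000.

σ_{10d} = 2.86% × √10 = 9.044%.
ES multiplier = φ(z)/(1−α) = 0.014453/0.005 = 2.891.
ES = 9.044% × 2.891 = 26.146%; on $1,500,000,000: $392,190,000.

$392,000,000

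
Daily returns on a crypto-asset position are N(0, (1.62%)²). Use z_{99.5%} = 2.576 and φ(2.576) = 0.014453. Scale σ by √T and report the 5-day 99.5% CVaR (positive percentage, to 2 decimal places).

10.47%

σ_{5d} = 1.62% × √5 = 3.622%.
ES multiplier = φ(z)/(1−α) = 0.014453/0.005 = 2.891.
ES = 3.622% × 2.891 = 10.471%.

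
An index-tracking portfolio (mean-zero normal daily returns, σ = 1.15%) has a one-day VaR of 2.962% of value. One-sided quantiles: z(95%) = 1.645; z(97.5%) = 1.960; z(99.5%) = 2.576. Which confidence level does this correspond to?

Implied z = VaR/σ = 2.962 / 1.15 = 2.576.
This matches z(99.5%) = 2.576.

99.5%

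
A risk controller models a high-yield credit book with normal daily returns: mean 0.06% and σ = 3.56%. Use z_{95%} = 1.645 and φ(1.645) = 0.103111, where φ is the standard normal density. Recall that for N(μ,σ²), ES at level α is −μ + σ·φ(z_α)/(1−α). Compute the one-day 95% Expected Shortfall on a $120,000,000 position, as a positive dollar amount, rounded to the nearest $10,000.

Tail multiplier: φ(z)/(1−α) = 0.103111 / 0.05 = 2.062.
ES = −(0.06%) + 3.56% × 2.062 = 7.281%.
On $120,000,000: 0.07281 × $120,000,000 = $8,737,200.

$8,740,000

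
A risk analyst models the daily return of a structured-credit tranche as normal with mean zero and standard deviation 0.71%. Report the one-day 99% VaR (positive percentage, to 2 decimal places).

1.65%

At 99% one-sided, z = 2.326.
VaR = z·σ = 2.326 × 0.71% = 1.651%.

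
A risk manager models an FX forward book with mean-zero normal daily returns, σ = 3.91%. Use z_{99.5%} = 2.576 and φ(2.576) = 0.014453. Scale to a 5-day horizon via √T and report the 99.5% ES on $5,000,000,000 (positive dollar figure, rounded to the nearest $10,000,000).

σ_{5d} = 3.91% × √5 = 8.743%.
ES multiplier = φ(z)/(1−α) = 0.014453/0.005 = 2.891.
ES = 8.743% × 2.891 = 25.276%; on $5,000,000,000: $1,263,800,000.

$1,260,000,000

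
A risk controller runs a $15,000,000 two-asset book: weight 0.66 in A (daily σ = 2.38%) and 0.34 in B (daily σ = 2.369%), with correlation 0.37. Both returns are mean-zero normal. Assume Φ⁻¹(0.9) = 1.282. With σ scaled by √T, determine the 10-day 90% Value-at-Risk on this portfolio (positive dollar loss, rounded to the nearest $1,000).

$1,224,000

σ_p = √(0.66²·2.38² + 0.34²·2.369² + 2·0.37·0.66·0.34·2.38·2.369) = 2.013%.
σ_{10d} = 2.013% × √10 = 6.366%.
VaR = 1.282 × 6.366% = 8.161%; on $15,000,000 that is $1,224,150.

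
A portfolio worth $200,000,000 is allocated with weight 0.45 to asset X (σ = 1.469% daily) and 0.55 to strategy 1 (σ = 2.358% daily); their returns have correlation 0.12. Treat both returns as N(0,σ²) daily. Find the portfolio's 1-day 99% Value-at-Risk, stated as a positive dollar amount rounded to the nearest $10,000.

$7,090,000

σ_p² = 0.45²·1.469² + 0.55²·2.358² + 2·0.12·0.45·0.55·1.469·2.358 = 2.3247 (%²).
σ_p = √2.3247 = 1.525%.
At 99%, z = 2.326.
VaR = 2.326 × 1.525% = 3.547%; on $200,000,000 that is $7,094,000.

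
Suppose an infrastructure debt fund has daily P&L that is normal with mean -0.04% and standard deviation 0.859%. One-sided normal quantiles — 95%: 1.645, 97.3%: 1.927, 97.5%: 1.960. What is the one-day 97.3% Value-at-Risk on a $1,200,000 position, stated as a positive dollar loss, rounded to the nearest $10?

VaR = −μ + z·σ = −(-0.04%) + 1.927 × 0.859% = 1.695%.
On $1,200,000: 0.01695 × $1,200,000 = $20,340.

$20,340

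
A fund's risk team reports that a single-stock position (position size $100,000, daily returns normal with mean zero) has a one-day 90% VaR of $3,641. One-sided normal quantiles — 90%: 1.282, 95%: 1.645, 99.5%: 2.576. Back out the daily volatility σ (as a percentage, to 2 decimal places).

2.84%

VaR as a fraction: $3,641 / $100,000 = 3.641%.
σ = VaR / z = 3.641% / 1.282 = 2.840%.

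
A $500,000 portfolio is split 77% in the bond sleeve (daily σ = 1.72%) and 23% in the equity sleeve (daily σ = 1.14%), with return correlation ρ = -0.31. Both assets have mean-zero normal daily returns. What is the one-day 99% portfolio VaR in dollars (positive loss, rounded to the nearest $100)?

σ_p² = 0.77²·1.72² + 0.23²·1.14² + 2·-0.31·0.77·0.23·1.72·1.14 = 1.6075 (%²).
σ_p = √1.6075 = 1.268%.
At 99%, z = 2.326.
VaR = 2.326 × 1.268% = 2.949%; on $500,000 that is $14,745.

$14,700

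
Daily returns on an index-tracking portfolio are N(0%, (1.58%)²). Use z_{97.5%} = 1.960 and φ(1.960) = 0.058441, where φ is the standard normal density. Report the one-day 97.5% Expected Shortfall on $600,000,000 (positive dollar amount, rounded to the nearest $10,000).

$22,160,000

Tail multiplier: φ(z)/(1−α) = 0.058441 / 0.025 = 2.338.
ES = 1.58% × 2.338 = 3.694%.
On $600,000,000: 0.03694 × $600,000,000 = $22,164,000.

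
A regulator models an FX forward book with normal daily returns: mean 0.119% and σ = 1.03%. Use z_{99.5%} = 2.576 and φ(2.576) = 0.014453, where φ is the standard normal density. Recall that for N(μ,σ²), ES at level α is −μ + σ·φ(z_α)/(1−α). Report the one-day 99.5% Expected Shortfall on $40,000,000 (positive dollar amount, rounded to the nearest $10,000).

Tail multiplier: φ(z)/(1−α) = 0.014453 / 0.005 = 2.891.
ES = −(0.119%) + 1.03% × 2.891 = 2.859%.
On $40,000,000: 0.02859 × $40,000,000 = $1,143,600.

$1,140,000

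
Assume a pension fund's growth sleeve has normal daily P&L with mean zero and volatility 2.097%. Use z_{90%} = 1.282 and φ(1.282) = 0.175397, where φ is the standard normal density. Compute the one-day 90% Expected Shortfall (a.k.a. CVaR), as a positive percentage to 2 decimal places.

Tail multiplier: φ(z)/(1−α) = 0.175397 / 0.1 = 1.754.
ES = 2.097% × 1.754 = 3.678%.

3.68%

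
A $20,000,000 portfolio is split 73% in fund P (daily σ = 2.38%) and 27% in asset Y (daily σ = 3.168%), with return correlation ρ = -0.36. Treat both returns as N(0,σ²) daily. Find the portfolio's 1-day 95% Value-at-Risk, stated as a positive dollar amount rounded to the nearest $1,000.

σ_p² = 0.73²·2.38² + 0.27²·3.168² + 2·-0.36·0.73·0.27·2.38·3.168 = 2.6802 (%²).
σ_p = √2.6802 = 1.637%.
At 95%, z = 1.645.
VaR = 1.645 × 1.637% = 2.693%; on $20,000,000 that is $538,600.

$539,000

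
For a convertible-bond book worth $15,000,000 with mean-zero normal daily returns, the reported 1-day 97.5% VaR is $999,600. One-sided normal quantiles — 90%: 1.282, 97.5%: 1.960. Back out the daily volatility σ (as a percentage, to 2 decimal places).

VaR as a fraction: $999,600 / $15,000,000 = 6.664%.
σ = VaR / z = 6.664% / 1.960 = 3.400%.

3.40%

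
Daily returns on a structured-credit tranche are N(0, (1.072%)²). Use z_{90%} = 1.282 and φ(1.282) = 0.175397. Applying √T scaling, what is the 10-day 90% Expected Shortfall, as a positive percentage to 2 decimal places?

σ_{10d} = 1.072% × √10 = 3.390%.
ES multiplier = φ(z)/(1−α) = 0.175397/0.1 = 1.754.
ES = 3.390% × 1.754 = 5.946%.

5.95%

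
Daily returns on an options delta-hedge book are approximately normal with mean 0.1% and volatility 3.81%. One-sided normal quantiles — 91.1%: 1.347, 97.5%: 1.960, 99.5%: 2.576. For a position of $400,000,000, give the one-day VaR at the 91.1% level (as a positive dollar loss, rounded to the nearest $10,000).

$20,130,000

VaR = −μ + z·σ = −(0.1%) + 1.347 × 3.81% = 5.032%.
On $400,000,000: 0.05032 × $400,000,000 = $20,128,000.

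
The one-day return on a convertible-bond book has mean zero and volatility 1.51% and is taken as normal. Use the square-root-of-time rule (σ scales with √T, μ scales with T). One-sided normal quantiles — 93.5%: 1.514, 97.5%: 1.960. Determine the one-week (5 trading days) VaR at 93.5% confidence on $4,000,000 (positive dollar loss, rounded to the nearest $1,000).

$204,000

σ_{5d} = 1.51% × √5 = 3.376%.
VaR = 1.514 × 3.376% = 5.111%.
On $4,000,000: 0.05111 × $4,000,000 = $204,440.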